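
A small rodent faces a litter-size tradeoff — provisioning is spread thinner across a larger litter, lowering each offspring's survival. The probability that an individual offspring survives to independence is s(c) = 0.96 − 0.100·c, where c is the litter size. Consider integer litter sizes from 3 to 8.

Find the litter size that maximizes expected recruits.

5

Expected recruits = c × s(c):
  c=3: 3 × 0.660 = 1.980
  c=4: 4 × 0.560 = 2.240
  c=5: 5 × 0.460 = 2.300
  c=6: 6 × 0.360 = 2.160
  c=7: 7 × 0.260 = 1.820
  c=8: 8 × 0.160 = 1.280
Maximum at c = 5 (2.300 recruits).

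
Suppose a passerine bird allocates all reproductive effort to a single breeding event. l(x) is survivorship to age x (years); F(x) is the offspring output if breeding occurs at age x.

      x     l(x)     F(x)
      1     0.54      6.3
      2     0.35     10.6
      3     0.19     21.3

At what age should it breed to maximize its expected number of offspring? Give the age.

Expected offspring if breeding at age x = l(x) × F(x):
  age 1: 0.54 × 6.3 = 3.402
  age 2: 0.35 × 10.6 = 3.710
  age 3: 0.19 × 21.3 = 4.047
Maximum at age 3 (4.047).

3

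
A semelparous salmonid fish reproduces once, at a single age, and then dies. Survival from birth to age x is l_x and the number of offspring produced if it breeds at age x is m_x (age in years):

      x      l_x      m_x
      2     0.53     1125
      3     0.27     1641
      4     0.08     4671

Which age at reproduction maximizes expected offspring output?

2

Expected offspring if breeding at age x = l_x × m_x:
  age 2: 0.53 × 1125 = 596.250
  age 3: 0.27 × 1641 = 443.070
  age 4: 0.08 × 4671 = 373.680
Maximum at age 2 (596.250).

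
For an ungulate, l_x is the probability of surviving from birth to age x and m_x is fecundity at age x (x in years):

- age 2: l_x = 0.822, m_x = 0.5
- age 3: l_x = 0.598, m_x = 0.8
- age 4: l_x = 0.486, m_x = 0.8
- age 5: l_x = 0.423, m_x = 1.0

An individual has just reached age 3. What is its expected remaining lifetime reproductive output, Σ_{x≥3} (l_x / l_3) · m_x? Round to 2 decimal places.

2.16

l_3 = 0.598. Conditional survival from age 3 to x is l_x / l_3.
  x=3: (0.598/0.598) × 0.8 = 0.8000
  x=4: (0.486/0.598) × 0.8 = 0.6502
  x=5: (0.423/0.598) × 1.0 = 0.7074
Sum = 0.8000 + 0.6502 + 0.7074 = 2.1575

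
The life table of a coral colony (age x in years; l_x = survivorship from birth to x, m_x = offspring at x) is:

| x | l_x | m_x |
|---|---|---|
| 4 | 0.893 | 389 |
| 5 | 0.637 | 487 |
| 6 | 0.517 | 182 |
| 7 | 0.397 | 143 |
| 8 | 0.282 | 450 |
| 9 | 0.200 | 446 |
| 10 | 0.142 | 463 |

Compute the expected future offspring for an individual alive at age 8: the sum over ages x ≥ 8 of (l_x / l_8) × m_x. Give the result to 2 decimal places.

999.45

l_8 = 0.282. Conditional survival from age 8 to x is l_x / l_8.
  x=8: (0.282/0.282) × 450 = 450.0000
  x=9: (0.200/0.282) × 446 = 316.3121
  x=10: (0.142/0.282) × 463 = 233.1418
Sum = 450.0000 + 316.3121 + 233.1418 = 999.4539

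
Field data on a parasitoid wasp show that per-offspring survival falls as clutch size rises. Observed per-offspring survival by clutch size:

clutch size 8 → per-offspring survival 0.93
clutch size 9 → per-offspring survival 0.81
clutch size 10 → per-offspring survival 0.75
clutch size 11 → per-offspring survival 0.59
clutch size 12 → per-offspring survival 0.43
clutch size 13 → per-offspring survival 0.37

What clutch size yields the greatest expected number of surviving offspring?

10

Expected surviving offspring = c × s(c):
  c=8: 8 × 0.93 = 7.440
  c=9: 9 × 0.81 = 7.290
  c=10: 10 × 0.75 = 7.500
  c=11: 11 × 0.59 = 6.490
  c=12: 12 × 0.43 = 5.160
  c=13: 13 × 0.37 = 4.810
Maximum at c = 10 (7.500 surviving offspring).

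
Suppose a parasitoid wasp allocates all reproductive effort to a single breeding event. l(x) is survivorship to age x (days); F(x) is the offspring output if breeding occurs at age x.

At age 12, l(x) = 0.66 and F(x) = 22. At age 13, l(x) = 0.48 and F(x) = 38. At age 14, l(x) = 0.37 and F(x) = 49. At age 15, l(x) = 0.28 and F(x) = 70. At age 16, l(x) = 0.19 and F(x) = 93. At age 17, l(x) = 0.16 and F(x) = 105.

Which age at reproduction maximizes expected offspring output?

15

Expected offspring if breeding at age x = l(x) × F(x):
  age 12: 0.66 × 22 = 14.520
  age 13: 0.48 × 38 = 18.240
  age 14: 0.37 × 49 = 18.130
  age 15: 0.28 × 70 = 19.600
  age 16: 0.19 × 93 = 17.670
  age 17: 0.16 × 105 = 16.800
Maximum at age 15 (19.600).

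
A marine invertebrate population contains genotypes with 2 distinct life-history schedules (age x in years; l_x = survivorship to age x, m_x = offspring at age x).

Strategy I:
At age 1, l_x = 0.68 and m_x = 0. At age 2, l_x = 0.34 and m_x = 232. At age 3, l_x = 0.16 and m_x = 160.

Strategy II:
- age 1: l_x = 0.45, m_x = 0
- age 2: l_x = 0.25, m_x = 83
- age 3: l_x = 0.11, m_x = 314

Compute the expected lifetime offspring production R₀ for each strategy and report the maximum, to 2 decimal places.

Strategy I: R₀ = 0.68×0 + 0.34×232 + 0.16×160 = 104.4800
Strategy II: R₀ = 0.45×0 + 0.25×83 + 0.11×314 = 55.2900
Highest R₀: strategy I with 104.4800.

104.48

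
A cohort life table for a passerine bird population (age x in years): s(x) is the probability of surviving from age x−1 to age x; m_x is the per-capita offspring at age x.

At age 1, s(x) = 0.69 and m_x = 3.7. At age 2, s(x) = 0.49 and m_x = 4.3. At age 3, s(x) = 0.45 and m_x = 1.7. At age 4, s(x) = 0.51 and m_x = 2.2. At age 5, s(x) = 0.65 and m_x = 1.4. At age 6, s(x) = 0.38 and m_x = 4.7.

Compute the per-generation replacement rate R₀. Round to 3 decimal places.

4.597

Survivorship from birth: l_x = s_1·s_2·…·s_x.
  l_1 = 0.69000
  l_2 = 0.33810
  l_3 = 0.15214
  l_4 = 0.07759
  l_5 = 0.05044
  l_6 = 0.01917
R₀ = Σ l_x m_x:
  age 1: 0.69000 × 3.7 = 2.5530
  age 2: 0.33810 × 4.3 = 1.4538
  age 3: 0.15214 × 1.7 = 0.2586
  age 4: 0.07759 × 2.2 = 0.1707
  age 5: 0.05044 × 1.4 = 0.0706
  age 6: 0.01917 × 4.7 = 0.0901
R₀ = 2.5530 + 1.4538 + 0.2586 + 0.1707 + 0.0706 + 0.0901 = 4.5969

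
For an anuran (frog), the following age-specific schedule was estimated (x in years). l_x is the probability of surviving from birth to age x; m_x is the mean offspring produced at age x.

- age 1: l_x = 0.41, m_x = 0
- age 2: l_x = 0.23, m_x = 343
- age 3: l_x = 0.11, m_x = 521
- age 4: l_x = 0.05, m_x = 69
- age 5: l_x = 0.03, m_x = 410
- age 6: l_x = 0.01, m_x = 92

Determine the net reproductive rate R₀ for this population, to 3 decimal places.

R₀ = Σ l_x m_x:
  age 1: 0.41 × 0 = 0.0000
  age 2: 0.23 × 343 = 78.8900
  age 3: 0.11 × 521 = 57.3100
  age 4: 0.05 × 69 = 3.4500
  age 5: 0.03 × 410 = 12.3000
  age 6: 0.01 × 92 = 0.9200
R₀ = 0.0000 + 78.8900 + 57.3100 + 3.4500 + 12.3000 + 0.9200 = 152.8700

152.870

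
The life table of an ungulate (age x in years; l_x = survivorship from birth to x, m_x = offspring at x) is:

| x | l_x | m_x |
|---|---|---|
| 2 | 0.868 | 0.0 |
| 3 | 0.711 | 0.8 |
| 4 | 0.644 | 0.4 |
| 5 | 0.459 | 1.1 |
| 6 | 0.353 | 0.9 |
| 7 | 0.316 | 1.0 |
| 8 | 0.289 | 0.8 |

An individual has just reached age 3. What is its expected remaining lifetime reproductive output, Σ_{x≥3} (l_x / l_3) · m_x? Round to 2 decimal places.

3.09

l_3 = 0.711. Conditional survival from age 3 to x is l_x / l_3.
  x=3: (0.711/0.711) × 0.8 = 0.8000
  x=4: (0.644/0.711) × 0.4 = 0.3623
  x=5: (0.459/0.711) × 1.1 = 0.7101
  x=6: (0.353/0.711) × 0.9 = 0.4468
  x=7: (0.316/0.711) × 1.0 = 0.4444
  x=8: (0.289/0.711) × 0.8 = 0.3252
Sum = 0.8000 + 0.3623 + 0.7101 + 0.4468 + 0.4444 + 0.3252 = 3.0889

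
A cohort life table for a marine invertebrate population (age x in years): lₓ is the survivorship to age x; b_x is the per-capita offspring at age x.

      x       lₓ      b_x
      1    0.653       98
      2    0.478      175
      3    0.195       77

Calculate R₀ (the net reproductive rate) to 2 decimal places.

R₀ = Σ lₓ b_x:
  age 1: 0.653 × 98 = 63.9940
  age 2: 0.478 × 175 = 83.6500
  age 3: 0.195 × 77 = 15.0150
R₀ = 63.9940 + 83.6500 + 15.0150 = 162.6590

162.66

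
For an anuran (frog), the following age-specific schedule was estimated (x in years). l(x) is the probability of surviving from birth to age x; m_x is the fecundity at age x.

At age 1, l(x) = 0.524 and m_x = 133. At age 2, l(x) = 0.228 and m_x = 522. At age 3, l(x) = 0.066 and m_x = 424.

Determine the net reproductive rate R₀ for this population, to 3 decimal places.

216.692

R₀ = Σ l(x) m_x:
  age 1: 0.524 × 133 = 69.6920
  age 2: 0.228 × 522 = 119.0160
  age 3: 0.066 × 424 = 27.9840
R₀ = 69.6920 + 119.0160 + 27.9840 = 216.6920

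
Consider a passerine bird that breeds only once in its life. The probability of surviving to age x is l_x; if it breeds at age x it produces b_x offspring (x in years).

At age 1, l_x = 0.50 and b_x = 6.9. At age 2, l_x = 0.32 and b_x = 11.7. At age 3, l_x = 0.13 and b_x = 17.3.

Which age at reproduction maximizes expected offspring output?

Expected offspring if breeding at age x = l_x × b_x:
  age 1: 0.50 × 6.9 = 3.450
  age 2: 0.32 × 11.7 = 3.744
  age 3: 0.13 × 17.3 = 2.249
Maximum at age 2 (3.744).

2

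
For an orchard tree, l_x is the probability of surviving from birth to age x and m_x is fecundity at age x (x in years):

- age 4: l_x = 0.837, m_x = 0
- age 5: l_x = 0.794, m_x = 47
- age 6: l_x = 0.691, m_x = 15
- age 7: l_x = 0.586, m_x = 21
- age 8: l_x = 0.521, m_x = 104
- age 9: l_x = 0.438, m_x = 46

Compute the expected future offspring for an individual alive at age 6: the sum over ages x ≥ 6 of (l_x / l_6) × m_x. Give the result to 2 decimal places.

l_6 = 0.691. Conditional survival from age 6 to x is l_x / l_6.
  x=6: (0.691/0.691) × 15 = 15.0000
  x=7: (0.586/0.691) × 21 = 17.8090
  x=8: (0.521/0.691) × 104 = 78.4139
  x=9: (0.438/0.691) × 46 = 29.1577
Sum = 15.0000 + 17.8090 + 78.4139 + 29.1577 = 140.3806

140.38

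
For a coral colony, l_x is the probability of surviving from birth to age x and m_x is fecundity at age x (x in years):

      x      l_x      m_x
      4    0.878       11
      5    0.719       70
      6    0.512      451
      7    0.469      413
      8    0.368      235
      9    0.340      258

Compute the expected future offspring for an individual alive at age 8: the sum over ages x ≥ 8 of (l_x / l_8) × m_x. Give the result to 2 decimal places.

l_8 = 0.368. Conditional survival from age 8 to x is l_x / l_8.
  x=8: (0.368/0.368) × 235 = 235.0000
  x=9: (0.340/0.368) × 258 = 238.3696
Sum = 235.0000 + 238.3696 = 473.3696

473.37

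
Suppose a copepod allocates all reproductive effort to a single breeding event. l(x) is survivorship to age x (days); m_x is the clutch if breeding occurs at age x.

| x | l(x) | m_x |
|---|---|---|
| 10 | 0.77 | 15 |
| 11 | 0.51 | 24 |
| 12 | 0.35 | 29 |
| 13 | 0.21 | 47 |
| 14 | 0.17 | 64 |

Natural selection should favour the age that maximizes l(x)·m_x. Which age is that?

Expected offspring if breeding at age x = l(x) × m_x:
  age 10: 0.77 × 15 = 11.550
  age 11: 0.51 × 24 = 12.240
  age 12: 0.35 × 29 = 10.150
  age 13: 0.21 × 47 = 9.870
  age 14: 0.17 × 64 = 10.880
Maximum at age 11 (12.240).

11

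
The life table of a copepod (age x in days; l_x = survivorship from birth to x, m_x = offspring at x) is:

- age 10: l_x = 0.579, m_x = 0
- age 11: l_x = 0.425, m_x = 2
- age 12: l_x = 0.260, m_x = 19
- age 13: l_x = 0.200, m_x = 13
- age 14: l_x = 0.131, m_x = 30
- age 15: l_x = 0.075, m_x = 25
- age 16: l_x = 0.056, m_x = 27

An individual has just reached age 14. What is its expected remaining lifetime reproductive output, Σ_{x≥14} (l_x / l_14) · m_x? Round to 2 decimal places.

55.85

l_14 = 0.131. Conditional survival from age 14 to x is l_x / l_14.
  x=14: (0.131/0.131) × 30 = 30.0000
  x=15: (0.075/0.131) × 25 = 14.3130
  x=16: (0.056/0.131) × 27 = 11.5420
Sum = 30.0000 + 14.3130 + 11.5420 = 55.8550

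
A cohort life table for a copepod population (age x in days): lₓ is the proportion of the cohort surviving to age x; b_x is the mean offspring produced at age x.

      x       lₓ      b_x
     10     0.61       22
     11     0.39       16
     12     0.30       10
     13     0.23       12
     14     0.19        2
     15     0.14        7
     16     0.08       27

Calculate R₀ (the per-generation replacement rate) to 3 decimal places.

R₀ = Σ lₓ b_x:
  age 10: 0.61 × 22 = 13.4200
  age 11: 0.39 × 16 = 6.2400
  age 12: 0.30 × 10 = 3.0000
  age 13: 0.23 × 12 = 2.7600
  age 14: 0.19 × 2 = 0.3800
  age 15: 0.14 × 7 = 0.9800
  age 16: 0.08 × 27 = 2.1600
R₀ = 13.4200 + 6.2400 + 3.0000 + 2.7600 + 0.3800 + 0.9800 + 2.1600 = 28.9400

28.940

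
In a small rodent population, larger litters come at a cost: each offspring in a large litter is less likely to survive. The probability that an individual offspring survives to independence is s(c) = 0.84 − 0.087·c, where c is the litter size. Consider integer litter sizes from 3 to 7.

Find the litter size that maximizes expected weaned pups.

Expected weaned pups = c × s(c):
  c=3: 3 × 0.579 = 1.737
  c=4: 4 × 0.492 = 1.968
  c=5: 5 × 0.405 = 2.025
  c=6: 6 × 0.318 = 1.908
  c=7: 7 × 0.231 = 1.617
Maximum at c = 5 (2.025 weaned pups).

5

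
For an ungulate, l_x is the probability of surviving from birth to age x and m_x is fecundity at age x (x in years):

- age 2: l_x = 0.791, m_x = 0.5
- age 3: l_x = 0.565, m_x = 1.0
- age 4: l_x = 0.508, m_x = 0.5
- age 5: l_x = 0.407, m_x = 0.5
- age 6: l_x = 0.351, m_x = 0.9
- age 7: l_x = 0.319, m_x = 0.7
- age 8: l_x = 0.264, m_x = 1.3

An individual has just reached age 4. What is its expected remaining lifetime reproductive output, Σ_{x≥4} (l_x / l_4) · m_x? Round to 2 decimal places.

2.64

l_4 = 0.508. Conditional survival from age 4 to x is l_x / l_4.
  x=4: (0.508/0.508) × 0.5 = 0.5000
  x=5: (0.407/0.508) × 0.5 = 0.4006
  x=6: (0.351/0.508) × 0.9 = 0.6219
  x=7: (0.319/0.508) × 0.7 = 0.4396
  x=8: (0.264/0.508) × 1.3 = 0.6756
Sum = 0.5000 + 0.4006 + 0.6219 + 0.4396 + 0.6756 = 2.6376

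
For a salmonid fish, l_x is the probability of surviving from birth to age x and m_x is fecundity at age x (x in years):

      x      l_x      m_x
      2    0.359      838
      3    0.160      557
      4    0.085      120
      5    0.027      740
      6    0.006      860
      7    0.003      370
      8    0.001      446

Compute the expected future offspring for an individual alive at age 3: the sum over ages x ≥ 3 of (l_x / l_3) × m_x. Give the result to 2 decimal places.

787.60

l_3 = 0.160. Conditional survival from age 3 to x is l_x / l_3.
  x=3: (0.160/0.160) × 557 = 557.0000
  x=4: (0.085/0.160) × 120 = 63.7500
  x=5: (0.027/0.160) × 740 = 124.8750
  x=6: (0.006/0.160) × 860 = 32.2500
  x=7: (0.003/0.160) × 370 = 6.9375
  x=8: (0.001/0.160) × 446 = 2.7875
Sum = 557.0000 + 63.7500 + 124.8750 + 32.2500 + 6.9375 + 2.7875 = 787.6000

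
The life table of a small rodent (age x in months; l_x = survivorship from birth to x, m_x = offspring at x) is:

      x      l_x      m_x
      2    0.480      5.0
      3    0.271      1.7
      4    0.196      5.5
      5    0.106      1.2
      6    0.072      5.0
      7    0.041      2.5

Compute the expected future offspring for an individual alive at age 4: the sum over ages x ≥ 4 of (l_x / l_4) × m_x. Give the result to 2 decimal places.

l_4 = 0.196. Conditional survival from age 4 to x is l_x / l_4.
  x=4: (0.196/0.196) × 5.5 = 5.5000
  x=5: (0.106/0.196) × 1.2 = 0.6490
  x=6: (0.072/0.196) × 5.0 = 1.8367
  x=7: (0.041/0.196) × 2.5 = 0.5230
Sum = 5.5000 + 0.6490 + 1.8367 + 0.5230 = 8.5087

8.51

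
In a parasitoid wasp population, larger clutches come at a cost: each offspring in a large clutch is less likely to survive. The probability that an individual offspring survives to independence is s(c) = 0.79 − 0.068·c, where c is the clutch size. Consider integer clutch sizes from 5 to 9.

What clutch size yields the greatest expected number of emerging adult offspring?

Expected emerging adult offspring = c × s(c):
  c=5: 5 × 0.450 = 2.250
  c=6: 6 × 0.382 = 2.292
  c=7: 7 × 0.314 = 2.198
  c=8: 8 × 0.246 = 1.968
  c=9: 9 × 0.178 = 1.602
Maximum at c = 6 (2.292 emerging adult offspring).

6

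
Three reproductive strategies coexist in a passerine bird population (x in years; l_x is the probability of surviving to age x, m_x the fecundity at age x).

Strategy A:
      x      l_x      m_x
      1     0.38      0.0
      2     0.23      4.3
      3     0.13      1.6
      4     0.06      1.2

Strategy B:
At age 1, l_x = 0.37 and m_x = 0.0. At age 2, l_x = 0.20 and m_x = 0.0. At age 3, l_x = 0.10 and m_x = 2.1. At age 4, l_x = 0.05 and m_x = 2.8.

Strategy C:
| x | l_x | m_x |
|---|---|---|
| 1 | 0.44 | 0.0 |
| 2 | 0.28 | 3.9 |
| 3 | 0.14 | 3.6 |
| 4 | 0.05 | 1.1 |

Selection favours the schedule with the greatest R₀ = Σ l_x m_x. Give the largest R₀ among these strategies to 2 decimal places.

1.65

Strategy A: R₀ = 0.38×0.0 + 0.23×4.3 + 0.13×1.6 + 0.06×1.2 = 1.2690
Strategy B: R₀ = 0.37×0.0 + 0.20×0.0 + 0.10×2.1 + 0.05×2.8 = 0.3500
Strategy C: R₀ = 0.44×0.0 + 0.28×3.9 + 0.14×3.6 + 0.05×1.1 = 1.6510
Highest R₀: strategy C with 1.6510.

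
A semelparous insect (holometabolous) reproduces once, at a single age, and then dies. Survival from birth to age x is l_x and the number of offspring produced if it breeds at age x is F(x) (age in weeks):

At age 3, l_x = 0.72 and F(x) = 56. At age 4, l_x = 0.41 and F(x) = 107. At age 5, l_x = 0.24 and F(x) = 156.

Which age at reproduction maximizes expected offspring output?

Expected offspring if breeding at age x = l_x × F(x):
  age 3: 0.72 × 56 = 40.320
  age 4: 0.41 × 107 = 43.870
  age 5: 0.24 × 156 = 37.440
Maximum at age 4 (43.870).

4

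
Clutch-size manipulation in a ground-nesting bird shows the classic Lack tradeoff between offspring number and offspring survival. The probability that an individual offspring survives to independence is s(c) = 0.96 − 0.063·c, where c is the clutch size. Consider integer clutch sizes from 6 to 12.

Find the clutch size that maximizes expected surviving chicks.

Expected surviving chicks = c × s(c):
  c=6: 6 × 0.582 = 3.492
  c=7: 7 × 0.519 = 3.633
  c=8: 8 × 0.456 = 3.648
  c=9: 9 × 0.393 = 3.537
  c=10: 10 × 0.330 = 3.300
  c=11: 11 × 0.267 = 2.937
  c=12: 12 × 0.204 = 2.448
Maximum at c = 8 (3.648 surviving chicks).

8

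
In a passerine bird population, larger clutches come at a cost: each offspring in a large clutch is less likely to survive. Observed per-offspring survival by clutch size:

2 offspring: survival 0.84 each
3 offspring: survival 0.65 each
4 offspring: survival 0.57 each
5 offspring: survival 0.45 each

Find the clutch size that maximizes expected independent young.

4

Expected independent young = c × s(c):
  c=2: 2 × 0.84 = 1.680
  c=3: 3 × 0.65 = 1.950
  c=4: 4 × 0.57 = 2.280
  c=5: 5 × 0.45 = 2.250
Maximum at c = 4 (2.280 independent young).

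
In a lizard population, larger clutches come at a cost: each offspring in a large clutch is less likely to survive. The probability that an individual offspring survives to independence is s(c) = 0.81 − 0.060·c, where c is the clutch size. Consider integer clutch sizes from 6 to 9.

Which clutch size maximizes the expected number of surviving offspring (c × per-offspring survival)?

Expected surviving offspring = c × s(c):
  c=6: 6 × 0.450 = 2.700
  c=7: 7 × 0.390 = 2.730
  c=8: 8 × 0.330 = 2.640
  c=9: 9 × 0.270 = 2.430
Maximum at c = 7 (2.730 surviving offspring).

7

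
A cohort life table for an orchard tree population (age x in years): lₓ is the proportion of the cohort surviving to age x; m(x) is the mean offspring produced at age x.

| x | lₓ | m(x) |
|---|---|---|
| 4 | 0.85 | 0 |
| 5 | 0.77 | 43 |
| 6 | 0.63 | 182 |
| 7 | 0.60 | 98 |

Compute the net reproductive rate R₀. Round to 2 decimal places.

R₀ = Σ lₓ m(x):
  age 4: 0.85 × 0 = 0.0000
  age 5: 0.77 × 43 = 33.1100
  age 6: 0.63 × 182 = 114.6600
  age 7: 0.60 × 98 = 58.8000
R₀ = 0.0000 + 33.1100 + 114.6600 + 58.8000 = 206.5700

206.57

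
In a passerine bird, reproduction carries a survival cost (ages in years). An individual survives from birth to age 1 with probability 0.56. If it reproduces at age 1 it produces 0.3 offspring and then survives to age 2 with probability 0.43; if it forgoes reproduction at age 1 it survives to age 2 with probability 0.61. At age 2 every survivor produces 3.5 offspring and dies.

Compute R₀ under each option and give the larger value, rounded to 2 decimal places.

breed at age 1: R₀ = 0.56 × (0.3 + 0.43 × 3.5) = 0.56 × 1.8050 = 1.0108
delay to age 2: R₀ = 0.56 × (0.61 × 3.5) = 0.56 × 2.1350 = 1.1956
Higher: delay to age 2 (1.1956).

1.20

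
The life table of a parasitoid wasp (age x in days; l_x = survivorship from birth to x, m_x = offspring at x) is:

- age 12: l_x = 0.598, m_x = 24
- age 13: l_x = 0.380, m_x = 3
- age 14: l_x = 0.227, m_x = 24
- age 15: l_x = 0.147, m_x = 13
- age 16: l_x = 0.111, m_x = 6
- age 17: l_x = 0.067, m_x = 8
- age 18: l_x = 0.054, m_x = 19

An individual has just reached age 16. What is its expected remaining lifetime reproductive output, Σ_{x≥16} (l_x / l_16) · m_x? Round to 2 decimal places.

l_16 = 0.111. Conditional survival from age 16 to x is l_x / l_16.
  x=16: (0.111/0.111) × 6 = 6.0000
  x=17: (0.067/0.111) × 8 = 4.8288
  x=18: (0.054/0.111) × 19 = 9.2432
Sum = 6.0000 + 4.8288 + 9.2432 = 20.0721

20.07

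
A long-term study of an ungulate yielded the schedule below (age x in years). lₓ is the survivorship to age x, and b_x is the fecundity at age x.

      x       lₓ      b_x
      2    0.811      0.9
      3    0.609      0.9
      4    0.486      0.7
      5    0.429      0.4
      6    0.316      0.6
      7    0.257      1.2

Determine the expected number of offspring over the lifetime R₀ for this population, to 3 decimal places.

2.288

R₀ = Σ lₓ b_x:
  age 2: 0.811 × 0.9 = 0.7299
  age 3: 0.609 × 0.9 = 0.5481
  age 4: 0.486 × 0.7 = 0.3402
  age 5: 0.429 × 0.4 = 0.1716
  age 6: 0.316 × 0.6 = 0.1896
  age 7: 0.257 × 1.2 = 0.3084
R₀ = 0.7299 + 0.5481 + 0.3402 + 0.1716 + 0.1896 + 0.3084 = 2.2878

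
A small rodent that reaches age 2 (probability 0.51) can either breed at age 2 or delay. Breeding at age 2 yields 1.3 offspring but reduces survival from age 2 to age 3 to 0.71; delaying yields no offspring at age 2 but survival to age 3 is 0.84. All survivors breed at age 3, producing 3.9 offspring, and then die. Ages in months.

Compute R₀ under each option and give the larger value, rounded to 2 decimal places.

breed at age 2: R₀ = 0.51 × (1.3 + 0.71 × 3.9) = 0.51 × 4.0690 = 2.0752
delay to age 3: R₀ = 0.51 × (0.84 × 3.9) = 0.51 × 3.2760 = 1.6708
Higher: breed at age 2 (2.0752).

2.08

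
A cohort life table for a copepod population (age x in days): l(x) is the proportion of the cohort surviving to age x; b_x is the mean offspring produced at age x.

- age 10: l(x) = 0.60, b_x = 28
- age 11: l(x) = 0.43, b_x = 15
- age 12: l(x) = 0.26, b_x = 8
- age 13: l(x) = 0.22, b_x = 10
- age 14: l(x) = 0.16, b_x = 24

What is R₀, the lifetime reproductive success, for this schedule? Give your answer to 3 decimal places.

R₀ = Σ l(x) b_x:
  age 10: 0.60 × 28 = 16.8000
  age 11: 0.43 × 15 = 6.4500
  age 12: 0.26 × 8 = 2.0800
  age 13: 0.22 × 10 = 2.2000
  age 14: 0.16 × 24 = 3.8400
R₀ = 16.8000 + 6.4500 + 2.0800 + 2.2000 + 3.8400 = 31.3700

31.370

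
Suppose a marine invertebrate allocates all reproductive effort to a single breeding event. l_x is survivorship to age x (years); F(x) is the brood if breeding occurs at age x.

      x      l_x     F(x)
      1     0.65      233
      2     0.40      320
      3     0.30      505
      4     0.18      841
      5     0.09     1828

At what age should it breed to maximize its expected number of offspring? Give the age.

5

Expected offspring if breeding at age x = l_x × F(x):
  age 1: 0.65 × 233 = 151.450
  age 2: 0.40 × 320 = 128.000
  age 3: 0.30 × 505 = 151.500
  age 4: 0.18 × 841 = 151.380
  age 5: 0.09 × 1828 = 164.520
Maximum at age 5 (164.520).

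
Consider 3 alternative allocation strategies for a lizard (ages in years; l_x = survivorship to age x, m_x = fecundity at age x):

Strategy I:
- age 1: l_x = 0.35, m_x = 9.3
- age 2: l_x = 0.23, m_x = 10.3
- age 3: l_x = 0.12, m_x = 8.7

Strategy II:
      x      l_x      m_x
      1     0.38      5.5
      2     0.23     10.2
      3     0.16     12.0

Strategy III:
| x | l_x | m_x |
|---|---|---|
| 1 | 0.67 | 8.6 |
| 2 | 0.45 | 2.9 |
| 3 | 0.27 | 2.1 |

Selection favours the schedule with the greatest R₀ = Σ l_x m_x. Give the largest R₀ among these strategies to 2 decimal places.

7.63

Strategy I: R₀ = 0.35×9.3 + 0.23×10.3 + 0.12×8.7 = 6.6680
Strategy II: R₀ = 0.38×5.5 + 0.23×10.2 + 0.16×12.0 = 6.3560
Strategy III: R₀ = 0.67×8.6 + 0.45×2.9 + 0.27×2.1 = 7.6340
Highest R₀: strategy III with 7.6340.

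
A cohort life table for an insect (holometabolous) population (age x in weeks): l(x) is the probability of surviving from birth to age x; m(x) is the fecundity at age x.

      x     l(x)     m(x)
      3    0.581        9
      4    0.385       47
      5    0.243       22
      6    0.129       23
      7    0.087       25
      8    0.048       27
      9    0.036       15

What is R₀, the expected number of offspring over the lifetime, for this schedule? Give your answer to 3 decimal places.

R₀ = Σ l(x) m(x):
  age 3: 0.581 × 9 = 5.2290
  age 4: 0.385 × 47 = 18.0950
  age 5: 0.243 × 22 = 5.3460
  age 6: 0.129 × 23 = 2.9670
  age 7: 0.087 × 25 = 2.1750
  age 8: 0.048 × 27 = 1.2960
  age 9: 0.036 × 15 = 0.5400
R₀ = 5.2290 + 18.0950 + 5.3460 + 2.9670 + 2.1750 + 1.2960 + 0.5400 = 35.6480

35.648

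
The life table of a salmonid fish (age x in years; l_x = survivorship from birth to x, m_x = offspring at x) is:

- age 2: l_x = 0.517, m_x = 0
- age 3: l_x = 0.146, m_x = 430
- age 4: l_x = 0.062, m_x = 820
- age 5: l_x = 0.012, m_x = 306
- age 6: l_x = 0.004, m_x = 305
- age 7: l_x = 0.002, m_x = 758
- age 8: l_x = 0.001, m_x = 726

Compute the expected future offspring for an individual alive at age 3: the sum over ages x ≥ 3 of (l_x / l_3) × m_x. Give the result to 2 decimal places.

l_3 = 0.146. Conditional survival from age 3 to x is l_x / l_3.
  x=3: (0.146/0.146) × 430 = 430.0000
  x=4: (0.062/0.146) × 820 = 348.2192
  x=5: (0.012/0.146) × 306 = 25.1507
  x=6: (0.004/0.146) × 305 = 8.3562
  x=7: (0.002/0.146) × 758 = 10.3836
  x=8: (0.001/0.146) × 726 = 4.9726
Sum = 430.0000 + 348.2192 + 25.1507 + 8.3562 + 10.3836 + 4.9726 = 827.0822

827.08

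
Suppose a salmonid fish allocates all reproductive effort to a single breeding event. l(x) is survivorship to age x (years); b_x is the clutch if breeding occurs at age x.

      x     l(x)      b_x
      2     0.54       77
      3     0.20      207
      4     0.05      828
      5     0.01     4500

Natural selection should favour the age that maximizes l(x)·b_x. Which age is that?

5

Expected offspring if breeding at age x = l(x) × b_x:
  age 2: 0.54 × 77 = 41.580
  age 3: 0.20 × 207 = 41.400
  age 4: 0.05 × 828 = 41.400
  age 5: 0.01 × 4500 = 45.000
Maximum at age 5 (45.000).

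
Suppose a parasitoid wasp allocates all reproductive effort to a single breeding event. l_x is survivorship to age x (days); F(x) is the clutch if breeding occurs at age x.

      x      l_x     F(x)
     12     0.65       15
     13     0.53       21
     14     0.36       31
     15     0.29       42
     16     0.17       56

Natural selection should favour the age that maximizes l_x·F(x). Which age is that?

Expected offspring if breeding at age x = l_x × F(x):
  age 12: 0.65 × 15 = 9.750
  age 13: 0.53 × 21 = 11.130
  age 14: 0.36 × 31 = 11.160
  age 15: 0.29 × 42 = 12.180
  age 16: 0.17 × 56 = 9.520
Maximum at age 15 (12.180).

15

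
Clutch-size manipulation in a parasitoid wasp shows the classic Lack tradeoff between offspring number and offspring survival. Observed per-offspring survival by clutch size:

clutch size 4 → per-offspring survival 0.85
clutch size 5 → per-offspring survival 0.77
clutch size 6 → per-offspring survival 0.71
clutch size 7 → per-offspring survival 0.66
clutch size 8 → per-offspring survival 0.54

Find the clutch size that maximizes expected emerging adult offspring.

7

Expected emerging adult offspring = c × s(c):
  c=4: 4 × 0.85 = 3.400
  c=5: 5 × 0.77 = 3.850
  c=6: 6 × 0.71 = 4.260
  c=7: 7 × 0.66 = 4.620
  c=8: 8 × 0.54 = 4.320
Maximum at c = 7 (4.620 emerging adult offspring).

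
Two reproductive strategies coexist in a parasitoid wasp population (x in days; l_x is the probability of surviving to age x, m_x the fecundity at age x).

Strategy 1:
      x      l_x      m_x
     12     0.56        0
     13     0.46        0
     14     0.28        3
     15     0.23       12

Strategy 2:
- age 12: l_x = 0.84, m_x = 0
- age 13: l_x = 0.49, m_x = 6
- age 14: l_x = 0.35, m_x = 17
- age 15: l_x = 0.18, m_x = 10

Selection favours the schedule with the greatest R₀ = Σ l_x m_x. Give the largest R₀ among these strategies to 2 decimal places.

10.69

Strategy 1: R₀ = 0.56×0 + 0.46×0 + 0.28×3 + 0.23×12 = 3.6000
Strategy 2: R₀ = 0.84×0 + 0.49×6 + 0.35×17 + 0.18×10 = 10.6900
Highest R₀: strategy 2 with 10.6900.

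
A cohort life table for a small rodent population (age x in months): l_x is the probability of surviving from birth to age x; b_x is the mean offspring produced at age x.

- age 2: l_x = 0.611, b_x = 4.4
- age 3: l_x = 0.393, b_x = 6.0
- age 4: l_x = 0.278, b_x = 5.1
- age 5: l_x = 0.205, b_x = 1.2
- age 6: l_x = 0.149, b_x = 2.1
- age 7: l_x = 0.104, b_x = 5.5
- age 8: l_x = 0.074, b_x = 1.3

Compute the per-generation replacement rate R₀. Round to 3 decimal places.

R₀ = Σ l_x b_x:
  age 2: 0.611 × 4.4 = 2.6884
  age 3: 0.393 × 6.0 = 2.3580
  age 4: 0.278 × 5.1 = 1.4178
  age 5: 0.205 × 1.2 = 0.2460
  age 6: 0.149 × 2.1 = 0.3129
  age 7: 0.104 × 5.5 = 0.5720
  age 8: 0.074 × 1.3 = 0.0962
R₀ = 2.6884 + 2.3580 + 1.4178 + 0.2460 + 0.3129 + 0.5720 + 0.0962 = 7.6913

7.691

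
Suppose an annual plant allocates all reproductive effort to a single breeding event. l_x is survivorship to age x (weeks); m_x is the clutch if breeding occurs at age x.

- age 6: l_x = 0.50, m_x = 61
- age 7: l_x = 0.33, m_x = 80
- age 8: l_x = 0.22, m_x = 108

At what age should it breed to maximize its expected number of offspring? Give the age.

6

Expected offspring if breeding at age x = l_x × m_x:
  age 6: 0.50 × 61 = 30.500
  age 7: 0.33 × 80 = 26.400
  age 8: 0.22 × 108 = 23.760
Maximum at age 6 (30.500).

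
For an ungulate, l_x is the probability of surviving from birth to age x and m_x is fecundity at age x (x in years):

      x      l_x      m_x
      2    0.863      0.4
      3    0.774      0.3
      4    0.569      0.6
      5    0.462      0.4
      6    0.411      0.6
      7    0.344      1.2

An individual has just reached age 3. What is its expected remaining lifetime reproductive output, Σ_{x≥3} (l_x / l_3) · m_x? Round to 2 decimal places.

l_3 = 0.774. Conditional survival from age 3 to x is l_x / l_3.
  x=3: (0.774/0.774) × 0.3 = 0.3000
  x=4: (0.569/0.774) × 0.6 = 0.4411
  x=5: (0.462/0.774) × 0.4 = 0.2388
  x=6: (0.411/0.774) × 0.6 = 0.3186
  x=7: (0.344/0.774) × 1.2 = 0.5333
Sum = 0.3000 + 0.4411 + 0.2388 + 0.3186 + 0.5333 = 1.8318

1.83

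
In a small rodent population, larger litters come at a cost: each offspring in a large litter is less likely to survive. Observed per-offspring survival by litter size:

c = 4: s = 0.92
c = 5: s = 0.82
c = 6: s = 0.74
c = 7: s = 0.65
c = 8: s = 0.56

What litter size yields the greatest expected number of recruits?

Expected recruits = c × s(c):
  c=4: 4 × 0.92 = 3.680
  c=5: 5 × 0.82 = 4.100
  c=6: 6 × 0.74 = 4.440
  c=7: 7 × 0.65 = 4.550
  c=8: 8 × 0.56 = 4.480
Maximum at c = 7 (4.550 recruits).

7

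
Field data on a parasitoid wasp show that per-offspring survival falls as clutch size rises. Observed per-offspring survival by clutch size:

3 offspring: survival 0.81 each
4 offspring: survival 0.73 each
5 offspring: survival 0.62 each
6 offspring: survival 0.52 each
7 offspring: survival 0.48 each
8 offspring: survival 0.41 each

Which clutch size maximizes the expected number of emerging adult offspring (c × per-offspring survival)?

Expected emerging adult offspring = c × s(c):
  c=3: 3 × 0.81 = 2.430
  c=4: 4 × 0.73 = 2.920
  c=5: 5 × 0.62 = 3.100
  c=6: 6 × 0.52 = 3.120
  c=7: 7 × 0.48 = 3.360
  c=8: 8 × 0.41 = 3.280
Maximum at c = 7 (3.360 emerging adult offspring).

7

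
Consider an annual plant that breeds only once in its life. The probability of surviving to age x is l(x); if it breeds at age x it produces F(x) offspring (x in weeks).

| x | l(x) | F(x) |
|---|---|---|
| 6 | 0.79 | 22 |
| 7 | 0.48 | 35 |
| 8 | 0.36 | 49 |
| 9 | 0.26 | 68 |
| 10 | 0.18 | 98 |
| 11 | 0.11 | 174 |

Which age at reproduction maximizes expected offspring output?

Expected offspring if breeding at age x = l(x) × F(x):
  age 6: 0.79 × 22 = 17.380
  age 7: 0.48 × 35 = 16.800
  age 8: 0.36 × 49 = 17.640
  age 9: 0.26 × 68 = 17.680
  age 10: 0.18 × 98 = 17.640
  age 11: 0.11 × 174 = 19.140
Maximum at age 11 (19.140).

11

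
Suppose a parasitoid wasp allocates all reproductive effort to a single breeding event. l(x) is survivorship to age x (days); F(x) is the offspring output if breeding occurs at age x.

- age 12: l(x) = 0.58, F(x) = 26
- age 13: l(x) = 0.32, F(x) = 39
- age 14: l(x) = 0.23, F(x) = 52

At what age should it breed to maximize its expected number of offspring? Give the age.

12

Expected offspring if breeding at age x = l(x) × F(x):
  age 12: 0.58 × 26 = 15.080
  age 13: 0.32 × 39 = 12.480
  age 14: 0.23 × 52 = 11.960
Maximum at age 12 (15.080).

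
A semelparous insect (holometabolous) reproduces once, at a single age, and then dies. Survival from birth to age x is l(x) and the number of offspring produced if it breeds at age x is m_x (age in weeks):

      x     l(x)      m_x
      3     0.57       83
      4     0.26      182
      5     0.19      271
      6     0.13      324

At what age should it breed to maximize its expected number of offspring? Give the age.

Expected offspring if breeding at age x = l(x) × m_x:
  age 3: 0.57 × 83 = 47.310
  age 4: 0.26 × 182 = 47.320
  age 5: 0.19 × 271 = 51.490
  age 6: 0.13 × 324 = 42.120
Maximum at age 5 (51.490).

5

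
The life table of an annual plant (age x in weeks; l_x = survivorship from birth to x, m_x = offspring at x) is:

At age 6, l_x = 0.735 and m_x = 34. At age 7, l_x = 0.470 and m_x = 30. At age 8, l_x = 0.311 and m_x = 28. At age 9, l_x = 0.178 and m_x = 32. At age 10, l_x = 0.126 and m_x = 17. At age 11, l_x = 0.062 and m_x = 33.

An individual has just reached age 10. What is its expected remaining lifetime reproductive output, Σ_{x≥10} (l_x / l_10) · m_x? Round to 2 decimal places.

l_10 = 0.126. Conditional survival from age 10 to x is l_x / l_10.
  x=10: (0.126/0.126) × 17 = 17.0000
  x=11: (0.062/0.126) × 33 = 16.2381
Sum = 17.0000 + 16.2381 = 33.2381

33.24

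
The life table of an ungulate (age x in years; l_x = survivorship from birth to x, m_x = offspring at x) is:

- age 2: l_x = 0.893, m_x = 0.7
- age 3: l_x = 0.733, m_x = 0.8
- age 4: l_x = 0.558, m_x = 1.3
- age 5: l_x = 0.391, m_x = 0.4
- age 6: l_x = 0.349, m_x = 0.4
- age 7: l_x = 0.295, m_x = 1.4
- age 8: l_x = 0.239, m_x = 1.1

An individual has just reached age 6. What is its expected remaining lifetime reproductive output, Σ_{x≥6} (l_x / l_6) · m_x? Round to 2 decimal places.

l_6 = 0.349. Conditional survival from age 6 to x is l_x / l_6.
  x=6: (0.349/0.349) × 0.4 = 0.4000
  x=7: (0.295/0.349) × 1.4 = 1.1834
  x=8: (0.239/0.349) × 1.1 = 0.7533
Sum = 0.4000 + 1.1834 + 0.7533 = 2.3367

2.34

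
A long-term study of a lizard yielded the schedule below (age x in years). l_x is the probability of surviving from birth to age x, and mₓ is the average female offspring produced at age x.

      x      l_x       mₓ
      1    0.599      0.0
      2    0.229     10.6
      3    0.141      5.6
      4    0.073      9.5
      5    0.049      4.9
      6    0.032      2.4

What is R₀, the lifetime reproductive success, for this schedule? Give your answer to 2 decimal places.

R₀ = Σ l_x mₓ:
  age 1: 0.599 × 0.0 = 0.0000
  age 2: 0.229 × 10.6 = 2.4274
  age 3: 0.141 × 5.6 = 0.7896
  age 4: 0.073 × 9.5 = 0.6935
  age 5: 0.049 × 4.9 = 0.2401
  age 6: 0.032 × 2.4 = 0.0768
R₀ = 0.0000 + 2.4274 + 0.7896 + 0.6935 + 0.2401 + 0.0768 = 4.2274

4.23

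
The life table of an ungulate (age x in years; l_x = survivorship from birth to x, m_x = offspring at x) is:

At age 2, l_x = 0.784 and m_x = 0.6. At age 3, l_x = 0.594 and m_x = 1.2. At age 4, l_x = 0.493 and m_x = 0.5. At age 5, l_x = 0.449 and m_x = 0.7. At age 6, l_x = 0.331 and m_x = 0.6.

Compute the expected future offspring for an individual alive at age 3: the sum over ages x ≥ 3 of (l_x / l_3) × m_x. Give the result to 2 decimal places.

l_3 = 0.594. Conditional survival from age 3 to x is l_x / l_3.
  x=3: (0.594/0.594) × 1.2 = 1.2000
  x=4: (0.493/0.594) × 0.5 = 0.4150
  x=5: (0.449/0.594) × 0.7 = 0.5291
  x=6: (0.331/0.594) × 0.6 = 0.3343
Sum = 1.2000 + 0.4150 + 0.5291 + 0.3343 = 2.4785

2.48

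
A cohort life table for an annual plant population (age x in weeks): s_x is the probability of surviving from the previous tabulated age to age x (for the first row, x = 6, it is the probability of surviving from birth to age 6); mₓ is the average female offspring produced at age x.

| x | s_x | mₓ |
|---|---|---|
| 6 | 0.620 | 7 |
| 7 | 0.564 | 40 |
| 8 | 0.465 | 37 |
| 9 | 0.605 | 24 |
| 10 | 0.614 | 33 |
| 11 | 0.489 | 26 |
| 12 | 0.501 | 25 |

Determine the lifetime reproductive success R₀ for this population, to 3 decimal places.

29.836

Survivorship from birth: l_x = s_6·s_7·…·s_x.
  l_6 = 0.62000
  l_7 = 0.34968
  l_8 = 0.16260
  l_9 = 0.09837
  l_10 = 0.06040
  l_11 = 0.02954
  l_12 = 0.01480
R₀ = Σ l_x mₓ:
  age 6: 0.62000 × 7 = 4.3400
  age 7: 0.34968 × 40 = 13.9872
  age 8: 0.16260 × 37 = 6.0162
  age 9: 0.09837 × 24 = 2.3609
  age 10: 0.06040 × 33 = 1.9932
  age 11: 0.02954 × 26 = 0.7680
  age 12: 0.01480 × 25 = 0.3700
R₀ = 4.3400 + 13.9872 + 6.0162 + 2.3609 + 1.9932 + 0.7680 + 0.3700 = 29.8355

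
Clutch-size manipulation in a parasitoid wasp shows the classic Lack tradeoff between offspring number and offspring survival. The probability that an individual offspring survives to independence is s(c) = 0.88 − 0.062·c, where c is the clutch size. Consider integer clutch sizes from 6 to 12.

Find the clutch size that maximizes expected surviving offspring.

7

Expected surviving offspring = c × s(c):
  c=6: 6 × 0.508 = 3.048
  c=7: 7 × 0.446 = 3.122
  c=8: 8 × 0.384 = 3.072
  c=9: 9 × 0.322 = 2.898
  c=10: 10 × 0.260 = 2.600
  c=11: 11 × 0.198 = 2.178
  c=12: 12 × 0.136 = 1.632
Maximum at c = 7 (3.122 surviving offspring).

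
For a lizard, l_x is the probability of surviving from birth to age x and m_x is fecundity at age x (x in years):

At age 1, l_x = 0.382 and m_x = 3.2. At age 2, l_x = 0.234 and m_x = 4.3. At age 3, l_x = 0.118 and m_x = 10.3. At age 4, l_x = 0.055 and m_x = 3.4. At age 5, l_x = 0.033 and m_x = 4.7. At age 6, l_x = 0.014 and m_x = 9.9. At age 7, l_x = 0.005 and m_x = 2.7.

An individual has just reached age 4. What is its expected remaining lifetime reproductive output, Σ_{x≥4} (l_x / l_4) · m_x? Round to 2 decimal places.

l_4 = 0.055. Conditional survival from age 4 to x is l_x / l_4.
  x=4: (0.055/0.055) × 3.4 = 3.4000
  x=5: (0.033/0.055) × 4.7 = 2.8200
  x=6: (0.014/0.055) × 9.9 = 2.5200
  x=7: (0.005/0.055) × 2.7 = 0.2455
Sum = 3.4000 + 2.8200 + 2.5200 + 0.2455 = 8.9855

8.99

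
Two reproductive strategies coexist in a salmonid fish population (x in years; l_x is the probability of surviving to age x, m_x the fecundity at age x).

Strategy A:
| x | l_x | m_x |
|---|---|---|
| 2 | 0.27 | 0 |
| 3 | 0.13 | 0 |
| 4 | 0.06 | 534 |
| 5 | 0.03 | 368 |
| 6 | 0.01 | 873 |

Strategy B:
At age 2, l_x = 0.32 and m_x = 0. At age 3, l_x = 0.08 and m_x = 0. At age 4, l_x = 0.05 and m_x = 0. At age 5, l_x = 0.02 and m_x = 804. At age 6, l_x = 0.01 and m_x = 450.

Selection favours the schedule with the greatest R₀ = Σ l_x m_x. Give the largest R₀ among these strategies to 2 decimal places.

51.81

Strategy A: R₀ = 0.27×0 + 0.13×0 + 0.06×534 + 0.03×368 + 0.01×873 = 51.8100
Strategy B: R₀ = 0.32×0 + 0.08×0 + 0.05×0 + 0.02×804 + 0.01×450 = 20.5800
Highest R₀: strategy A with 51.8100.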